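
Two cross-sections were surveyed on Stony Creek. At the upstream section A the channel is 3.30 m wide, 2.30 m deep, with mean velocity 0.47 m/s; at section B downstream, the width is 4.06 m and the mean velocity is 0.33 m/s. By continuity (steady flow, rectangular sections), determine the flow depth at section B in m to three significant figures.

Q = A₁V₁ = (3.30×2.30) × 0.47 = 3.567 m³/s
d₂ = Q/(b₂ V₂) = 3.567/(4.06×0.33) = 2.663 m

2.66 m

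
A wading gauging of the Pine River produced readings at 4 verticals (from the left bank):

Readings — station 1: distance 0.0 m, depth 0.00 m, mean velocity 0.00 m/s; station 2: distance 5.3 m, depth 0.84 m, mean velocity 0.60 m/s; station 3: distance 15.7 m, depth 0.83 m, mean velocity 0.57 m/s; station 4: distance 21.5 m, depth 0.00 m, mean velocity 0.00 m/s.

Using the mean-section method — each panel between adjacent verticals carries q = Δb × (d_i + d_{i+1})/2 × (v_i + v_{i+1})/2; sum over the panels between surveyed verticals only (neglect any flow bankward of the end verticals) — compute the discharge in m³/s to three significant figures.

Panel 1-2: Δb = 5.3 m, d̄ = (0.00+0.84)/2 = 0.42, v̄ = (0.00+0.60)/2 = 0.3 → q = 5.3×0.42×0.3 = 0.6678 m³/s
Panel 2-3: Δb = 10.4 m, d̄ = (0.84+0.83)/2 = 0.835, v̄ = (0.60+0.57)/2 = 0.585 → q = 10.4×0.835×0.585 = 5.080 m³/s
Panel 3-4: Δb = 5.8 m, d̄ = (0.83+0.00)/2 = 0.415, v̄ = (0.57+0.00)/2 = 0.285 → q = 5.8×0.415×0.285 = 0.6860 m³/s
Q = Σ q = 6.434 m³/s

6.43 m³/s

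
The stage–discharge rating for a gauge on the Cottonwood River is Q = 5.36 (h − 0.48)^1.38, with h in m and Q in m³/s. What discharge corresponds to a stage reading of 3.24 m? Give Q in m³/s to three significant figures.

21.8 m³/s

Q = 5.36 × (3.24 − 0.48)^1.38 = 5.36 × 2.76^1.38 = 21.76 m³/s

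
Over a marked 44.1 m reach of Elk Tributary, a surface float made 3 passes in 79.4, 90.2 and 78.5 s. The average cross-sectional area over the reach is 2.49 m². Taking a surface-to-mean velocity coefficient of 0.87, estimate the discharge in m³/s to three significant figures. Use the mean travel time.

1.16 m³/s

t̄ = (79.4 + 90.2 + 78.5) / 3 = 82.7 s
v_surface = L / t̄ = 44.1 / 82.7 = 0.5333 m/s
v_mean = 0.87 × 0.5333 = 0.4639 m/s
Q = A × v_mean = 2.49 × 0.4639 = 1.155 m³/s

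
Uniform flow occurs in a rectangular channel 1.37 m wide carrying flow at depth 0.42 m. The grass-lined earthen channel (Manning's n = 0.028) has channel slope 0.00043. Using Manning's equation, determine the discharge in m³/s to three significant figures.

A = b·y = 1.37 × 0.42 = 0.5754 m²
P = b + 2y = 1.37 + 2×0.42 = 2.210 m
R = A/P = 0.5754/2.210 = 0.2604 m
Q = (1/n)·A·R^(2/3)·S^(1/2) = (1/0.028) × 0.5754 × 0.2604^(2/3) × 0.00043^(1/2) = 0.1738 m³/s

0.174 m³/s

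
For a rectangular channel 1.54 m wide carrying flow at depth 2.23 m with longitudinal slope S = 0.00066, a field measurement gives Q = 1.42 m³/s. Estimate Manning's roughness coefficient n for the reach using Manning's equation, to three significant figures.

A = b·y = 1.54 × 2.23 = 3.434 m²
P = b + 2y = 1.54 + 2×2.23 = 6.000 m
R = A/P = 3.434/6.000 = 0.5724 m
n = (1/Q)·A·R^(2/3)·S^(1/2) = (1/1.42) × 3.434 × 0.6894 × 0.02569 = 0.04283

0.0428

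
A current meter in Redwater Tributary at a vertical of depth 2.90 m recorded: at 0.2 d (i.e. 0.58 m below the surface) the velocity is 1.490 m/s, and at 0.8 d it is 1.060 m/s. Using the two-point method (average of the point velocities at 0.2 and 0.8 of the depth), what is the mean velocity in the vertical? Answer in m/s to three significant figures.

1.28 m/s

v̄ = (1.490 + 1.060) / 2 = 1.275 m/s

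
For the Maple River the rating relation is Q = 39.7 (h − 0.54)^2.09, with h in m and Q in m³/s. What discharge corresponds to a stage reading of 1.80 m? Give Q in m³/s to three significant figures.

Q = 39.7 × (1.80 − 0.54)^2.09 = 39.7 × 1.26^2.09 = 64.35 m³/s

64.4 m³/s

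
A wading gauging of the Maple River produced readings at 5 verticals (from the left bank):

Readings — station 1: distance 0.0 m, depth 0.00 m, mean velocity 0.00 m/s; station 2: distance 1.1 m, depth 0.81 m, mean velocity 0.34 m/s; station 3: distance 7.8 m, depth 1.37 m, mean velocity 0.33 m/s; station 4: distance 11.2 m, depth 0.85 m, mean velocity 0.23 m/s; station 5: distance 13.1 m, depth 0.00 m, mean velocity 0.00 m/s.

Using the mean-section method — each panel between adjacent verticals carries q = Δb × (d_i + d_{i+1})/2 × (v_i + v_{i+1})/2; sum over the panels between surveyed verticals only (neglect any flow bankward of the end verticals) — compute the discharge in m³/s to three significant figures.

3.67 m³/s

Panel 1-2: Δb = 1.1 m, d̄ = (0.00+0.81)/2 = 0.405, v̄ = (0.00+0.34)/2 = 0.17 → q = 1.1×0.405×0.17 = 0.07574 m³/s
Panel 2-3: Δb = 6.7 m, d̄ = (0.81+1.37)/2 = 1.09, v̄ = (0.34+0.33)/2 = 0.335 → q = 6.7×1.09×0.335 = 2.447 m³/s
Panel 3-4: Δb = 3.4 m, d̄ = (1.37+0.85)/2 = 1.11, v̄ = (0.33+0.23)/2 = 0.28 → q = 3.4×1.11×0.28 = 1.057 m³/s
Panel 4-5: Δb = 1.9 m, d̄ = (0.85+0.00)/2 = 0.425, v̄ = (0.23+0.00)/2 = 0.115 → q = 1.9×0.425×0.115 = 0.09286 m³/s
Q = Σ q = 3.672 m³/s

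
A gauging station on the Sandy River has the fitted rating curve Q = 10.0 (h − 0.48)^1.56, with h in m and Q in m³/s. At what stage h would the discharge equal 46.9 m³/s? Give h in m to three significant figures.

3.17 m

h − h₀ = (Q/C)^(1/b) = (46.9/10.0)^(1/1.56) = 2.693 m
h = 0.48 + 2.693 = 3.173 m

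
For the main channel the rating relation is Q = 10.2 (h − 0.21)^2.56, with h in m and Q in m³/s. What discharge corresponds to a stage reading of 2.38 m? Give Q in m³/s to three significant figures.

Q = 10.2 × (2.38 − 0.21)^2.56 = 10.2 × 2.17^2.56 = 74.12 m³/s

74.1 m³/s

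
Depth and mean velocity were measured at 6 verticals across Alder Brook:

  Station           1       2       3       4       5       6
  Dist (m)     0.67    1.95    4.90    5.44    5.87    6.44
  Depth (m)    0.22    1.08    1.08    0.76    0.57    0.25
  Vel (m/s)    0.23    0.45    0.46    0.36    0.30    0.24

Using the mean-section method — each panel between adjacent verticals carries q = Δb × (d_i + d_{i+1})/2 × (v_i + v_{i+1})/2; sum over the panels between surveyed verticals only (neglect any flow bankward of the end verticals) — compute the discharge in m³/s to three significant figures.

2.09 m³/s

Panel 1-2: Δb = 1.28 m, d̄ = (0.22+1.08)/2 = 0.65, v̄ = (0.23+0.45)/2 = 0.34 → q = 1.28×0.65×0.34 = 0.2829 m³/s
Panel 2-3: Δb = 2.95 m, d̄ = (1.08+1.08)/2 = 1.08, v̄ = (0.45+0.46)/2 = 0.455 → q = 2.95×1.08×0.455 = 1.450 m³/s
Panel 3-4: Δb = 0.54 m, d̄ = (1.08+0.76)/2 = 0.92, v̄ = (0.46+0.36)/2 = 0.41 → q = 0.54×0.92×0.41 = 0.2037 m³/s
Panel 4-5: Δb = 0.43 m, d̄ = (0.76+0.57)/2 = 0.665, v̄ = (0.36+0.30)/2 = 0.33 → q = 0.43×0.665×0.33 = 0.09436 m³/s
Panel 5-6: Δb = 0.57 m, d̄ = (0.57+0.25)/2 = 0.41, v̄ = (0.30+0.24)/2 = 0.27 → q = 0.57×0.41×0.27 = 0.06310 m³/s
Q = Σ q = 2.094 m³/s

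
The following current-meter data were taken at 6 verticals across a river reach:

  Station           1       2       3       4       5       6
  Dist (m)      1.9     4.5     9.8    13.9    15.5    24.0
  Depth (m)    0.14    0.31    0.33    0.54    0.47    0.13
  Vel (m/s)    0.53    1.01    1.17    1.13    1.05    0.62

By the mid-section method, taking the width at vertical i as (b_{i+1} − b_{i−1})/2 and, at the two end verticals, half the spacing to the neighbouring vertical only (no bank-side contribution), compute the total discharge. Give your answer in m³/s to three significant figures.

7.72 m³/s

w_1 = (4.5 − 1.9)/2 = 1.3 m; q_1 = 0.53 × 0.14 × 1.3 = 0.09646 m³/s
w_2 = (9.8 − 1.9)/2 = 3.95 m; q_2 = 1.01 × 0.31 × 3.95 = 1.237 m³/s
w_3 = (13.9 − 4.5)/2 = 4.7 m; q_3 = 1.17 × 0.33 × 4.7 = 1.815 m³/s
w_4 = (15.5 − 9.8)/2 = 2.85 m; q_4 = 1.13 × 0.54 × 2.85 = 1.739 m³/s
w_5 = (24.0 − 13.9)/2 = 5.05 m; q_5 = 1.05 × 0.47 × 5.05 = 2.492 m³/s
w_6 = (24.0 − 15.5)/2 = 4.25 m; q_6 = 0.62 × 0.13 × 4.25 = 0.3426 m³/s
Q = Σ qᵢ = 7.722 m³/s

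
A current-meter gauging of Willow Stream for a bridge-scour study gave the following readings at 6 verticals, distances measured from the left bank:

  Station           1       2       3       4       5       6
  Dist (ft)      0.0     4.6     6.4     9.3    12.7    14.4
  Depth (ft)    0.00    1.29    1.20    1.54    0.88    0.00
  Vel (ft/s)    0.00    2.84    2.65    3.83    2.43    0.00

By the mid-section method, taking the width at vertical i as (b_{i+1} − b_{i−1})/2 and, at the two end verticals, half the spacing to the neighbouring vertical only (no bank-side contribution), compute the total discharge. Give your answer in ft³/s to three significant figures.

43.2 ft³/s

w_2 = (6.4 − 0.0)/2 = 3.2 ft; q_2 = 2.84 × 1.29 × 3.2 = 11.72 ft³/s
w_3 = (9.3 − 4.6)/2 = 2.35 ft; q_3 = 2.65 × 1.20 × 2.35 = 7.473 ft³/s
w_4 = (12.7 − 6.4)/2 = 3.15 ft; q_4 = 3.83 × 1.54 × 3.15 = 18.58 ft³/s
w_5 = (14.4 − 9.3)/2 = 2.55 ft; q_5 = 2.43 × 0.88 × 2.55 = 5.453 ft³/s
Stations 1, 6 contribute zero (depth or velocity is 0).
Q = Σ qᵢ = 43.23 ft³/s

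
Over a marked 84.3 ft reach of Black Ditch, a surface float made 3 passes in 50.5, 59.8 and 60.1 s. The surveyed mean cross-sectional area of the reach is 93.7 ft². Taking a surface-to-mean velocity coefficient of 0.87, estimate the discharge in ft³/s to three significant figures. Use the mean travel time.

t̄ = (50.5 + 59.8 + 60.1) / 3 = 56.8 s
v_surface = L / t̄ = 84.3 / 56.8 = 1.484 ft/s
v_mean = 0.87 × 1.484 = 1.291 ft/s
Q = A × v_mean = 93.7 × 1.291 = 121.0 ft³/s

121 ft³/s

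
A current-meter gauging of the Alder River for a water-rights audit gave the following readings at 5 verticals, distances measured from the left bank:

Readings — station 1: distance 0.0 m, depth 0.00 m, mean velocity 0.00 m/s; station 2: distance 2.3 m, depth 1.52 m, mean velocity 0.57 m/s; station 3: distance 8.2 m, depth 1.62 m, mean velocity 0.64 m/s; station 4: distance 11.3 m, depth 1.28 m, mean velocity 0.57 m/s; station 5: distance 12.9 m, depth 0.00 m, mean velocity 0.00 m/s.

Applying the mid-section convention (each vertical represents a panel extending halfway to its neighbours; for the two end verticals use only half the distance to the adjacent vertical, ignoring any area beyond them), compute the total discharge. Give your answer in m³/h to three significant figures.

35800 m³/h

w_2 = (8.2 − 0.0)/2 = 4.1 m; q_2 = 0.57 × 1.52 × 4.1 = 3.552 m³/s
w_3 = (11.3 − 2.3)/2 = 4.5 m; q_3 = 0.64 × 1.62 × 4.5 = 4.666 m³/s
w_4 = (12.9 − 8.2)/2 = 2.35 m; q_4 = 0.57 × 1.28 × 2.35 = 1.715 m³/s
Stations 1, 5 contribute zero (depth or velocity is 0).
Q = Σ qᵢ = 9.932 m³/s
= 9.932 × 3600 = 35760 m³/h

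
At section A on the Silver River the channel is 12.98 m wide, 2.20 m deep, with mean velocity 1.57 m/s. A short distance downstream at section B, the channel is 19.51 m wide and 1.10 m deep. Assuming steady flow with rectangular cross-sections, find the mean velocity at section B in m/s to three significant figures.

Q = A₁V₁ = (12.98×2.20) × 1.57 = 44.83 m³/s
A₂ = 19.51 × 1.10 = 21.46 m²
V₂ = Q/A₂ = 44.83/21.46 = 2.089 m/s

2.09 m/s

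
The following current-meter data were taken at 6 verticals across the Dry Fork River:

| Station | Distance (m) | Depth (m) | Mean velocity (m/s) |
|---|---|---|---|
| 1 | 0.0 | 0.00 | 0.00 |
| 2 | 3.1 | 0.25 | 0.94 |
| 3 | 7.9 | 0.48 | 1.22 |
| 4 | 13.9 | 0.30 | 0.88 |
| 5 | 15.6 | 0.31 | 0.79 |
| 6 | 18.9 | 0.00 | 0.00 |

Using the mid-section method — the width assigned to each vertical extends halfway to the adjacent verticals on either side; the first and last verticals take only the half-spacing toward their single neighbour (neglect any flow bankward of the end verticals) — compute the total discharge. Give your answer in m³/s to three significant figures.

w_2 = (7.9 − 0.0)/2 = 3.95 m; q_2 = 0.94 × 0.25 × 3.95 = 0.9283 m³/s
w_3 = (13.9 − 3.1)/2 = 5.4 m; q_3 = 1.22 × 0.48 × 5.4 = 3.162 m³/s
w_4 = (15.6 − 7.9)/2 = 3.85 m; q_4 = 0.88 × 0.30 × 3.85 = 1.016 m³/s
w_5 = (18.9 − 13.9)/2 = 2.5 m; q_5 = 0.79 × 0.31 × 2.5 = 0.6123 m³/s
Stations 1, 6 contribute zero (depth or velocity is 0).
Q = Σ qᵢ = 5.719 m³/s

5.72 m³/s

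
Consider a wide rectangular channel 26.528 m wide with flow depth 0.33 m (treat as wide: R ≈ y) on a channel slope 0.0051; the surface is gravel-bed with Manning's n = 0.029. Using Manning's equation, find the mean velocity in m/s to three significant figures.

A = b·y = 26.528 × 0.33 = 8.754 m²
Wide channel: R ≈ y = 0.33 m
Q = (1/n)·A·R^(2/3)·S^(1/2) = (1/0.029) × 8.754 × 0.3300^(2/3) × 0.0051^(1/2) = 10.29 m³/s
V = Q/A = 10.29/8.754 = 1.176 m/s

1.18 m/s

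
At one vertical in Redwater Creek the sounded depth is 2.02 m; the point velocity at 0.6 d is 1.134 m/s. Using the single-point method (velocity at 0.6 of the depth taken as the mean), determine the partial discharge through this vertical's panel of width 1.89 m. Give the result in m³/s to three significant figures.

v̄ = v₀.₆ = 1.134 m/s
q = v̄ × d × w = 1.134 × 2.02 × 1.89 = 4.329 m³/s

4.33 m³/s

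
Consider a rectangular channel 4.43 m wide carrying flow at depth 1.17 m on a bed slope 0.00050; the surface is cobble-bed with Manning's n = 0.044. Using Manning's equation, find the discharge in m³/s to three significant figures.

A = b·y = 4.43 × 1.17 = 5.183 m²
P = b + 2y = 4.43 + 2×1.17 = 6.770 m
R = A/P = 5.183/6.770 = 0.7656 m
Q = (1/n)·A·R^(2/3)·S^(1/2) = (1/0.044) × 5.183 × 0.7656^(2/3) × 0.00050^(1/2) = 2.204 m³/s

2.20 m³/s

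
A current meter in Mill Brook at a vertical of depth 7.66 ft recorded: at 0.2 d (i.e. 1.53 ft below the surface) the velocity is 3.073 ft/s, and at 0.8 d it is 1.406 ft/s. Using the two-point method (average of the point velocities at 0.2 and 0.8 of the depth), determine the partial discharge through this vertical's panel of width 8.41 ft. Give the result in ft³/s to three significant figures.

v̄ = (3.073 + 1.406) / 2 = 2.240 ft/s
q = v̄ × d × w = 2.240 × 7.66 × 8.41 = 144.3 ft³/s

144 ft³/s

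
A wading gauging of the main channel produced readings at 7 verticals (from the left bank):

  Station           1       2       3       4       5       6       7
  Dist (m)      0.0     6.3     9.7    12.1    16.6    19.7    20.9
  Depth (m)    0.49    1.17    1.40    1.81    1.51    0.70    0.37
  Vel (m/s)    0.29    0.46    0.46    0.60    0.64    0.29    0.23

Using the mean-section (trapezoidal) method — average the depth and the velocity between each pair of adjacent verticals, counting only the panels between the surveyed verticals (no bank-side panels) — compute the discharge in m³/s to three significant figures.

12.4 m³/s

Panel 1-2: Δb = 6.3 m, d̄ = (0.49+1.17)/2 = 0.83, v̄ = (0.29+0.46)/2 = 0.375 → q = 6.3×0.83×0.375 = 1.961 m³/s
Panel 2-3: Δb = 3.4 m, d̄ = (1.17+1.40)/2 = 1.285, v̄ = (0.46+0.46)/2 = 0.46 → q = 3.4×1.285×0.46 = 2.010 m³/s
Panel 3-4: Δb = 2.4 m, d̄ = (1.40+1.81)/2 = 1.605, v̄ = (0.46+0.60)/2 = 0.53 → q = 2.4×1.605×0.53 = 2.042 m³/s
Panel 4-5: Δb = 4.5 m, d̄ = (1.81+1.51)/2 = 1.66, v̄ = (0.60+0.64)/2 = 0.62 → q = 4.5×1.66×0.62 = 4.631 m³/s
Panel 5-6: Δb = 3.1 m, d̄ = (1.51+0.70)/2 = 1.105, v̄ = (0.64+0.29)/2 = 0.465 → q = 3.1×1.105×0.465 = 1.593 m³/s
Panel 6-7: Δb = 1.2 m, d̄ = (0.70+0.37)/2 = 0.535, v̄ = (0.29+0.23)/2 = 0.26 → q = 1.2×0.535×0.26 = 0.1669 m³/s
Q = Σ q = 12.40 m³/s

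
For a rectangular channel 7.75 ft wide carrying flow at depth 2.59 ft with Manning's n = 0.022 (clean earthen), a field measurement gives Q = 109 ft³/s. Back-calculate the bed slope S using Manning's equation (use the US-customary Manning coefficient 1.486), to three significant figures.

A = b·y = 7.75 × 2.59 = 20.07 ft²
P = b + 2y = 7.75 + 2×2.59 = 12.93 ft
R = A/P = 20.07/12.93 = 1.552 ft
S = (Q·n / (1.486·A·R^(2/3)))² = (109×0.022 / (1.486×20.07×1.341))² = 0.003596

0.00360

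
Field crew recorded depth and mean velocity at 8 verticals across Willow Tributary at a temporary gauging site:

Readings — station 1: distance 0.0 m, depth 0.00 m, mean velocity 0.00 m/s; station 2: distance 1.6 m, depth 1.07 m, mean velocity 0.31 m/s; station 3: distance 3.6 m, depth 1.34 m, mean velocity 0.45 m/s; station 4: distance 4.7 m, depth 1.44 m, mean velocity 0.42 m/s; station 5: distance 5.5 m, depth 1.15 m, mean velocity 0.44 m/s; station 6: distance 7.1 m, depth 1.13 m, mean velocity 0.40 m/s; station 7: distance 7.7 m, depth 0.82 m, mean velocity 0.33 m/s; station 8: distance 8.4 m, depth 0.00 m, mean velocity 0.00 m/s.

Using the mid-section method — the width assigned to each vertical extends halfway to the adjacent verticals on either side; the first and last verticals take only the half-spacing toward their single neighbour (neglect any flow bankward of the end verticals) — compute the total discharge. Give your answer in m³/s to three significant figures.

w_2 = (3.6 − 0.0)/2 = 1.8 m; q_2 = 0.31 × 1.07 × 1.8 = 0.5971 m³/s
w_3 = (4.7 − 1.6)/2 = 1.55 m; q_3 = 0.45 × 1.34 × 1.55 = 0.9347 m³/s
w_4 = (5.5 − 3.6)/2 = 0.95 m; q_4 = 0.42 × 1.44 × 0.95 = 0.5746 m³/s
w_5 = (7.1 − 4.7)/2 = 1.2 m; q_5 = 0.44 × 1.15 × 1.2 = 0.6072 m³/s
w_6 = (7.7 − 5.5)/2 = 1.1 m; q_6 = 0.40 × 1.13 × 1.1 = 0.4972 m³/s
w_7 = (8.4 − 7.1)/2 = 0.65 m; q_7 = 0.33 × 0.82 × 0.65 = 0.1759 m³/s
Stations 1, 8 contribute zero (depth or velocity is 0).
Q = Σ qᵢ = 3.387 m³/s

3.39 m³/s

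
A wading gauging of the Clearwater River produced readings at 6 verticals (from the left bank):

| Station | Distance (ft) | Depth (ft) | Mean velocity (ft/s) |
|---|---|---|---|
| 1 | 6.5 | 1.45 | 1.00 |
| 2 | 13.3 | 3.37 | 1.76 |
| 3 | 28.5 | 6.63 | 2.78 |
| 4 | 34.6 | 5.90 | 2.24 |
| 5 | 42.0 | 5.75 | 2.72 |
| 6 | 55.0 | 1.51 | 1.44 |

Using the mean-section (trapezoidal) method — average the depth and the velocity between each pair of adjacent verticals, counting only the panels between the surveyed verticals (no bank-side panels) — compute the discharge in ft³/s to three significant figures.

496 ft³/s

Panel 1-2: Δb = 6.8 ft, d̄ = (1.45+3.37)/2 = 2.41, v̄ = (1.00+1.76)/2 = 1.38 → q = 6.8×2.41×1.38 = 22.62 ft³/s
Panel 2-3: Δb = 15.2 ft, d̄ = (3.37+6.63)/2 = 5, v̄ = (1.76+2.78)/2 = 2.27 → q = 15.2×5×2.27 = 172.5 ft³/s
Panel 3-4: Δb = 6.1 ft, d̄ = (6.63+5.90)/2 = 6.265, v̄ = (2.78+2.24)/2 = 2.51 → q = 6.1×6.265×2.51 = 95.92 ft³/s
Panel 4-5: Δb = 7.4 ft, d̄ = (5.90+5.75)/2 = 5.825, v̄ = (2.24+2.72)/2 = 2.48 → q = 7.4×5.825×2.48 = 106.9 ft³/s
Panel 5-6: Δb = 13 ft, d̄ = (5.75+1.51)/2 = 3.63, v̄ = (2.72+1.44)/2 = 2.08 → q = 13×3.63×2.08 = 98.16 ft³/s
Q = Σ q = 496.1 ft³/s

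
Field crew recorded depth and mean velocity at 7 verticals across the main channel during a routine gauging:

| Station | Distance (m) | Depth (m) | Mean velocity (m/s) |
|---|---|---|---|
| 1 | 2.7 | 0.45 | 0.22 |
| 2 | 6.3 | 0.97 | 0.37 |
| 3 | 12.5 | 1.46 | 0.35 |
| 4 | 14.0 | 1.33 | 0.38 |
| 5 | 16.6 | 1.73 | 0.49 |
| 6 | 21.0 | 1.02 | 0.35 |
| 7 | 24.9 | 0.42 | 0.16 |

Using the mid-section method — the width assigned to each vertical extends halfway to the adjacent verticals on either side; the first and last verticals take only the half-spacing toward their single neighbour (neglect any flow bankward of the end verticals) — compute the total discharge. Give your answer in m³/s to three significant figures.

w_1 = (6.3 − 2.7)/2 = 1.8 m; q_1 = 0.22 × 0.45 × 1.8 = 0.1782 m³/s
w_2 = (12.5 − 2.7)/2 = 4.9 m; q_2 = 0.37 × 0.97 × 4.9 = 1.759 m³/s
w_3 = (14.0 − 6.3)/2 = 3.85 m; q_3 = 0.35 × 1.46 × 3.85 = 1.967 m³/s
w_4 = (16.6 − 12.5)/2 = 2.05 m; q_4 = 0.38 × 1.33 × 2.05 = 1.036 m³/s
w_5 = (21.0 − 14.0)/2 = 3.5 m; q_5 = 0.49 × 1.73 × 3.5 = 2.967 m³/s
w_6 = (24.9 − 16.6)/2 = 4.15 m; q_6 = 0.35 × 1.02 × 4.15 = 1.482 m³/s
w_7 = (24.9 − 21.0)/2 = 1.95 m; q_7 = 0.16 × 0.42 × 1.95 = 0.1310 m³/s
Q = Σ qᵢ = 9.520 m³/s

9.52 m³/s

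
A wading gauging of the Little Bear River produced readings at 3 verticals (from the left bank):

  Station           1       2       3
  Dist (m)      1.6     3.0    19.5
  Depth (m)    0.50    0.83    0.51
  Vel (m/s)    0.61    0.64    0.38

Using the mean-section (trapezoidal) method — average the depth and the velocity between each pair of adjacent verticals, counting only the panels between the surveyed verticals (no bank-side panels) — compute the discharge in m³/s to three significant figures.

Panel 1-2: Δb = 1.4 m, d̄ = (0.50+0.83)/2 = 0.665, v̄ = (0.61+0.64)/2 = 0.625 → q = 1.4×0.665×0.625 = 0.5819 m³/s
Panel 2-3: Δb = 16.5 m, d̄ = (0.83+0.51)/2 = 0.67, v̄ = (0.64+0.38)/2 = 0.51 → q = 16.5×0.67×0.51 = 5.638 m³/s
Q = Σ q = 6.220 m³/s

6.22 m³/s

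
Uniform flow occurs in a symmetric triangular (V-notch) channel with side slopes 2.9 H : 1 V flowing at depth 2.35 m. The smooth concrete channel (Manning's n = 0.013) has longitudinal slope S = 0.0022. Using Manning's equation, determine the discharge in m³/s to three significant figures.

A = z·y² = 2.9×2.35² = 16.02 m²
P = 2y√(1+z²) = 2×2.35×√(1+2.9²) = 14.42 m
R = A/P = 16.02/14.42 = 1.111 m
Q = (1/n)·A·R^(2/3)·S^(1/2) = (1/0.013) × 16.02 × 1.111^(2/3) × 0.0022^(1/2) = 61.98 m³/s

62.0 m³/s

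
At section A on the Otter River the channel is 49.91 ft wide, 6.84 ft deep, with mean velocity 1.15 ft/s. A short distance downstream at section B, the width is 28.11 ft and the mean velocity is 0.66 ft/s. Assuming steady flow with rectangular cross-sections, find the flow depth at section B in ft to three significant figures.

Q = A₁V₁ = (49.91×6.84) × 1.15 = 392.6 ft³/s
d₂ = Q/(b₂ V₂) = 392.6/(28.11×0.66) = 21.16 ft

21.2 ft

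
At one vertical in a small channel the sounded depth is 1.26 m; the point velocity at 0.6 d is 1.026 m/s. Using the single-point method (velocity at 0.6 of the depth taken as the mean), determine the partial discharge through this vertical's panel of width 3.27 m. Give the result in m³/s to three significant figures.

v̄ = v₀.₆ = 1.026 m/s
q = v̄ × d × w = 1.026 × 1.26 × 3.27 = 4.227 m³/s

4.23 m³/s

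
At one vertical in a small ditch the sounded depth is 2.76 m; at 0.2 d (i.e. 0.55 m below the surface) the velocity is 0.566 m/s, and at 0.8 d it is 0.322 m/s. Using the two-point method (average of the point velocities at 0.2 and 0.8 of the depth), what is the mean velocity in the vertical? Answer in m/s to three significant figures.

0.444 m/s

v̄ = (0.566 + 0.322) / 2 = 0.4440 m/s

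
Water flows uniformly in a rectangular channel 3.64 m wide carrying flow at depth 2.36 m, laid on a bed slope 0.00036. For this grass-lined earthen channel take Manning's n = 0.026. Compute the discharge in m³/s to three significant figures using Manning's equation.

A = b·y = 3.64 × 2.36 = 8.590 m²
P = b + 2y = 3.64 + 2×2.36 = 8.360 m
R = A/P = 8.590/8.360 = 1.028 m
Q = (1/n)·A·R^(2/3)·S^(1/2) = (1/0.026) × 8.590 × 1.028^(2/3) × 0.00036^(1/2) = 6.384 m³/s

6.38 m³/s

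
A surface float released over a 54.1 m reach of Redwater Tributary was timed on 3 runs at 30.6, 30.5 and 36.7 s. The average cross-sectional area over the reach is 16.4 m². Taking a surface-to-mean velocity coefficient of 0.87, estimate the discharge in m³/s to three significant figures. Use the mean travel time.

t̄ = (30.6 + 30.5 + 36.7) / 3 = 32.6 s
v_surface = L / t̄ = 54.1 / 32.6 = 1.660 m/s
v_mean = 0.87 × 1.660 = 1.444 m/s
Q = A × v_mean = 16.4 × 1.444 = 23.68 m³/s

23.7 m³/s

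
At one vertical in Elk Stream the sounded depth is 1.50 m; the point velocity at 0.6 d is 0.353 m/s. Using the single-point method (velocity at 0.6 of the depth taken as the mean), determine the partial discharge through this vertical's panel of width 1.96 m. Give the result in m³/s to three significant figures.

1.04 m³/s

v̄ = v₀.₆ = 0.353 m/s
q = v̄ × d × w = 0.3530 × 1.50 × 1.96 = 1.038 m³/s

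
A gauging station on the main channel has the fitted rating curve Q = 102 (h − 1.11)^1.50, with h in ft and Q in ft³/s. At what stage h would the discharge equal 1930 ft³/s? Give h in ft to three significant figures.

h − h₀ = (Q/C)^(1/b) = (1930/102)^(1/1.50) = 7.101 ft
h = 1.11 + 7.101 = 8.211 ft

8.21 ft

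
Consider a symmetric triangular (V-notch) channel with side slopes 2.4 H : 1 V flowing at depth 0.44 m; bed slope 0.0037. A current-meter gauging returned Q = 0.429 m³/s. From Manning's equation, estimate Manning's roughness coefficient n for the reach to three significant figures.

A = z·y² = 2.4×0.44² = 0.4646 m²
P = 2y√(1+z²) = 2×0.44×√(1+2.4²) = 2.288 m
R = A/P = 0.4646/2.288 = 0.2031 m
n = (1/Q)·A·R^(2/3)·S^(1/2) = (1/0.429) × 0.4646 × 0.3455 × 0.06083 = 0.02276

0.0228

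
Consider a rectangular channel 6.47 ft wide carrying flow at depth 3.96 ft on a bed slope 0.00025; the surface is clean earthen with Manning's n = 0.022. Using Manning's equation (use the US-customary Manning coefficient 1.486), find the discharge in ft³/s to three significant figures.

40.2 ft³/s

A = b·y = 6.47 × 3.96 = 25.62 ft²
P = b + 2y = 6.47 + 2×3.96 = 14.39 ft
R = A/P = 25.62/14.39 = 1.780 ft
Q = (1.486/n)·A·R^(2/3)·S^(1/2) = (1.486/0.022) × 25.62 × 1.780^(2/3) × 0.00025^(1/2) = 40.20 ft³/s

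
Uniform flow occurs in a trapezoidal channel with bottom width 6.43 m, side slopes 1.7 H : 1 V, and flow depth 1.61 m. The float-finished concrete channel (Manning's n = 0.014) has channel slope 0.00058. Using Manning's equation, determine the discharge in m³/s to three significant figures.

27.9 m³/s

A = (b + z·y)·y = (6.43 + 1.7×1.61)×1.61 = 14.76 m²
P = b + 2y√(1+z²) = 6.43 + 2×1.61×√(1+1.7²) = 12.78 m
R = A/P = 14.76/12.78 = 1.155 m
Q = (1/n)·A·R^(2/3)·S^(1/2) = (1/0.014) × 14.76 × 1.155^(2/3) × 0.00058^(1/2) = 27.94 m³/s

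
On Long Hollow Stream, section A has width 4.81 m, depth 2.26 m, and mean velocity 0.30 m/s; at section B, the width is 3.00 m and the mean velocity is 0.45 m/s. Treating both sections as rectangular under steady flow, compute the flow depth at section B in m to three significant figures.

Q = A₁V₁ = (4.81×2.26) × 0.30 = 3.261 m³/s
d₂ = Q/(b₂ V₂) = 3.261/(3.00×0.45) = 2.416 m

2.42 m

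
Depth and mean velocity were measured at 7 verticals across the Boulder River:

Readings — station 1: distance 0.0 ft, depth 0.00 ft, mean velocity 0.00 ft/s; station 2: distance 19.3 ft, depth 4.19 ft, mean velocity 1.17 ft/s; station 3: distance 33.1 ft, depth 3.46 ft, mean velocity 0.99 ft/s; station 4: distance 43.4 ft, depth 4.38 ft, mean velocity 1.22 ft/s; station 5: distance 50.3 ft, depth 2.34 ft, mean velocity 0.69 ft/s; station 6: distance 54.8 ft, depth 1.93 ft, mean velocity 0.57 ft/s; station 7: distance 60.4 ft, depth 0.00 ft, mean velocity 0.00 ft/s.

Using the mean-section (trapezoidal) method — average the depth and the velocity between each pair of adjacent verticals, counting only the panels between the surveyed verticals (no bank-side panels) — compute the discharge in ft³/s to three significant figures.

155 ft³/s

Panel 1-2: Δb = 19.3 ft, d̄ = (0.00+4.19)/2 = 2.095, v̄ = (0.00+1.17)/2 = 0.585 → q = 19.3×2.095×0.585 = 23.65 ft³/s
Panel 2-3: Δb = 13.8 ft, d̄ = (4.19+3.46)/2 = 3.825, v̄ = (1.17+0.99)/2 = 1.08 → q = 13.8×3.825×1.08 = 57.01 ft³/s
Panel 3-4: Δb = 10.3 ft, d̄ = (3.46+4.38)/2 = 3.92, v̄ = (0.99+1.22)/2 = 1.105 → q = 10.3×3.92×1.105 = 44.62 ft³/s
Panel 4-5: Δb = 6.9 ft, d̄ = (4.38+2.34)/2 = 3.36, v̄ = (1.22+0.69)/2 = 0.955 → q = 6.9×3.36×0.955 = 22.14 ft³/s
Panel 5-6: Δb = 4.5 ft, d̄ = (2.34+1.93)/2 = 2.135, v̄ = (0.69+0.57)/2 = 0.63 → q = 4.5×2.135×0.63 = 6.053 ft³/s
Panel 6-7: Δb = 5.6 ft, d̄ = (1.93+0.00)/2 = 0.965, v̄ = (0.57+0.00)/2 = 0.285 → q = 5.6×0.965×0.285 = 1.540 ft³/s
Q = Σ q = 155.0 ft³/s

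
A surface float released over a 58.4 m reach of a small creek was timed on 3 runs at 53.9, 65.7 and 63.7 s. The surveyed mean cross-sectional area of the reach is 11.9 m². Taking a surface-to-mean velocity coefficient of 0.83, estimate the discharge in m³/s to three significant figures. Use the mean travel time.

t̄ = (53.9 + 65.7 + 63.7) / 3 = 61.1 s
v_surface = L / t̄ = 58.4 / 61.1 = 0.9558 m/s
v_mean = 0.83 × 0.9558 = 0.7933 m/s
Q = A × v_mean = 11.9 × 0.7933 = 9.441 m³/s

9.44 m³/s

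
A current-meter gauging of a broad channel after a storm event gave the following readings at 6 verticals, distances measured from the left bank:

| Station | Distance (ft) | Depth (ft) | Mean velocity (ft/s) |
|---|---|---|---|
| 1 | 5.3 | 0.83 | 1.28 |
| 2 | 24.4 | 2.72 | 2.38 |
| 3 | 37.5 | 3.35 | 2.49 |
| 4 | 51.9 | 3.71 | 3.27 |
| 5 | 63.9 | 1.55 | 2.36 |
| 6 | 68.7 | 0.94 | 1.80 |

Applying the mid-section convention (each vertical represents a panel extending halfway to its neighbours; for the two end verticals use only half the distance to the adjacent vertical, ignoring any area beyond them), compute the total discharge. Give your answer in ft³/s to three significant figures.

424 ft³/s

w_1 = (24.4 − 5.3)/2 = 9.55 ft; q_1 = 1.28 × 0.83 × 9.55 = 10.15 ft³/s
w_2 = (37.5 − 5.3)/2 = 16.1 ft; q_2 = 2.38 × 2.72 × 16.1 = 104.2 ft³/s
w_3 = (51.9 − 24.4)/2 = 13.75 ft; q_3 = 2.49 × 3.35 × 13.75 = 114.7 ft³/s
w_4 = (63.9 − 37.5)/2 = 13.2 ft; q_4 = 3.27 × 3.71 × 13.2 = 160.1 ft³/s
w_5 = (68.7 − 51.9)/2 = 8.4 ft; q_5 = 2.36 × 1.55 × 8.4 = 30.73 ft³/s
w_6 = (68.7 − 63.9)/2 = 2.4 ft; q_6 = 1.80 × 0.94 × 2.4 = 4.061 ft³/s
Q = Σ qᵢ = 424.0 ft³/s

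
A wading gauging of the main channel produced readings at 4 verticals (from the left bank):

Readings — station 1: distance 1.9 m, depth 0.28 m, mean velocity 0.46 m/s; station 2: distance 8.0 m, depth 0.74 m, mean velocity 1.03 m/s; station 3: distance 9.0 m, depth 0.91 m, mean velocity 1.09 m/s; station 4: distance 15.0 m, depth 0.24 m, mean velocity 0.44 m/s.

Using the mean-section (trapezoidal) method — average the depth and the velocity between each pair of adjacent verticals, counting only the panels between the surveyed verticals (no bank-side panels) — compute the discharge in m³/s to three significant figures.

5.83 m³/s

Panel 1-2: Δb = 6.1 m, d̄ = (0.28+0.74)/2 = 0.51, v̄ = (0.46+1.03)/2 = 0.745 → q = 6.1×0.51×0.745 = 2.318 m³/s
Panel 2-3: Δb = 1 m, d̄ = (0.74+0.91)/2 = 0.825, v̄ = (1.03+1.09)/2 = 1.06 → q = 1×0.825×1.06 = 0.8745 m³/s
Panel 3-4: Δb = 6 m, d̄ = (0.91+0.24)/2 = 0.575, v̄ = (1.09+0.44)/2 = 0.765 → q = 6×0.575×0.765 = 2.639 m³/s
Q = Σ q = 5.831 m³/s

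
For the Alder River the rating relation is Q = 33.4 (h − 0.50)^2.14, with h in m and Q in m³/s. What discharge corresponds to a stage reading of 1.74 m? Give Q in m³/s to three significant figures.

Q = 33.4 × (1.74 − 0.50)^2.14 = 33.4 × 1.24^2.14 = 52.93 m³/s

52.9 m³/s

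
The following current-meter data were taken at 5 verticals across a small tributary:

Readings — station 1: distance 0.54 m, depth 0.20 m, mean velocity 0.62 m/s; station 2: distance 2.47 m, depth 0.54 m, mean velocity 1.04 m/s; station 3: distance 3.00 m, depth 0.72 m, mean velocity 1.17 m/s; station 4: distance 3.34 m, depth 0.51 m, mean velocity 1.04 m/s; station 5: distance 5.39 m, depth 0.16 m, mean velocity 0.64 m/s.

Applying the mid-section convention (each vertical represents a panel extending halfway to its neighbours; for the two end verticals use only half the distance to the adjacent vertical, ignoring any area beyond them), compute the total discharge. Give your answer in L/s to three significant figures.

w_1 = (2.47 − 0.54)/2 = 0.965 m; q_1 = 0.62 × 0.20 × 0.965 = 0.1197 m³/s
w_2 = (3.00 − 0.54)/2 = 1.23 m; q_2 = 1.04 × 0.54 × 1.23 = 0.6908 m³/s
w_3 = (3.34 − 2.47)/2 = 0.435 m; q_3 = 1.17 × 0.72 × 0.435 = 0.3664 m³/s
w_4 = (5.39 − 3.00)/2 = 1.195 m; q_4 = 1.04 × 0.51 × 1.195 = 0.6338 m³/s
w_5 = (5.39 − 3.34)/2 = 1.025 m; q_5 = 0.64 × 0.16 × 1.025 = 0.1050 m³/s
Q = Σ qᵢ = 1.916 m³/s
= 1.916 × 1000 = 1916 L/s

1920 L/s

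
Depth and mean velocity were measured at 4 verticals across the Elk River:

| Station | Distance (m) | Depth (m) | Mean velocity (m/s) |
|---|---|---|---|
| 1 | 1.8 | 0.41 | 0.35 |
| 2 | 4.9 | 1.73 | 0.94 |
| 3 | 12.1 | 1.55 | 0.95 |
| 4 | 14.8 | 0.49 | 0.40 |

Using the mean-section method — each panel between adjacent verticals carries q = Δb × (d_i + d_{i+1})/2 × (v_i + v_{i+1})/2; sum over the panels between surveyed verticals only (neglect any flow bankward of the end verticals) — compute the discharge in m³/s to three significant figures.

15.2 m³/s

Panel 1-2: Δb = 3.1 m, d̄ = (0.41+1.73)/2 = 1.07, v̄ = (0.35+0.94)/2 = 0.645 → q = 3.1×1.07×0.645 = 2.139 m³/s
Panel 2-3: Δb = 7.2 m, d̄ = (1.73+1.55)/2 = 1.64, v̄ = (0.94+0.95)/2 = 0.945 → q = 7.2×1.64×0.945 = 11.16 m³/s
Panel 3-4: Δb = 2.7 m, d̄ = (1.55+0.49)/2 = 1.02, v̄ = (0.95+0.40)/2 = 0.675 → q = 2.7×1.02×0.675 = 1.859 m³/s
Q = Σ q = 15.16 m³/s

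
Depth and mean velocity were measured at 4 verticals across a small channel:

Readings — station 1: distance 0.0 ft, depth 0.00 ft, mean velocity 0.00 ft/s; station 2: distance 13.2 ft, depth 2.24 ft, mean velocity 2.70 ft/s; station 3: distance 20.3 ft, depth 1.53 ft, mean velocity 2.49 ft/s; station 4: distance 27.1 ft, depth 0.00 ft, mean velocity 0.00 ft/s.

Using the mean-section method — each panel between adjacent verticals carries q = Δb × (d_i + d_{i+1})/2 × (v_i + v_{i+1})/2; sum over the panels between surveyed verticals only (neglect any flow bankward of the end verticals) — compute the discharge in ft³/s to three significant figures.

Panel 1-2: Δb = 13.2 ft, d̄ = (0.00+2.24)/2 = 1.12, v̄ = (0.00+2.70)/2 = 1.35 → q = 13.2×1.12×1.35 = 19.96 ft³/s
Panel 2-3: Δb = 7.1 ft, d̄ = (2.24+1.53)/2 = 1.885, v̄ = (2.70+2.49)/2 = 2.595 → q = 7.1×1.885×2.595 = 34.73 ft³/s
Panel 3-4: Δb = 6.8 ft, d̄ = (1.53+0.00)/2 = 0.765, v̄ = (2.49+0.00)/2 = 1.245 → q = 6.8×0.765×1.245 = 6.476 ft³/s
Q = Σ q = 61.17 ft³/s

61.2 ft³/s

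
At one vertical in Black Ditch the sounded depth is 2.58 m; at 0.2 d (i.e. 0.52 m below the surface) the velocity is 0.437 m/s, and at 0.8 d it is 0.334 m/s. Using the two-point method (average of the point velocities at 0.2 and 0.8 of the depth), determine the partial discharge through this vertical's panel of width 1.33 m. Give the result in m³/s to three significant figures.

1.32 m³/s

v̄ = (0.437 + 0.334) / 2 = 0.3855 m/s
q = v̄ × d × w = 0.3855 × 2.58 × 1.33 = 1.323 m³/s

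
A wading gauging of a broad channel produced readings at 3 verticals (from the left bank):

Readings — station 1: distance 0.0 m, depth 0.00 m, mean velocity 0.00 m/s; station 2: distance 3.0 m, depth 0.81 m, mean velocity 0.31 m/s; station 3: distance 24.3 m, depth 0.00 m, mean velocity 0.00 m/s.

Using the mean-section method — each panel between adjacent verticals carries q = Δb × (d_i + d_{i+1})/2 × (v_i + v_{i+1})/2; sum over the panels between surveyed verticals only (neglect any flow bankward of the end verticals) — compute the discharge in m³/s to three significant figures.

1.53 m³/s

Panel 1-2: Δb = 3 m, d̄ = (0.00+0.81)/2 = 0.405, v̄ = (0.00+0.31)/2 = 0.155 → q = 3×0.405×0.155 = 0.1883 m³/s
Panel 2-3: Δb = 21.3 m, d̄ = (0.81+0.00)/2 = 0.405, v̄ = (0.31+0.00)/2 = 0.155 → q = 21.3×0.405×0.155 = 1.337 m³/s
Q = Σ q = 1.525 m³/s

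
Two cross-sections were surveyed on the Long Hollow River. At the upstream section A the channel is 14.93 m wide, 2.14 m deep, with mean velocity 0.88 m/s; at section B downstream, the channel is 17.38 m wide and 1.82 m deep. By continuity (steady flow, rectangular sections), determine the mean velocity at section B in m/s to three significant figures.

Q = A₁V₁ = (14.93×2.14) × 0.88 = 28.12 m³/s
A₂ = 17.38 × 1.82 = 31.63 m²
V₂ = Q/A₂ = 28.12/31.63 = 0.8889 m/s

0.889 m/s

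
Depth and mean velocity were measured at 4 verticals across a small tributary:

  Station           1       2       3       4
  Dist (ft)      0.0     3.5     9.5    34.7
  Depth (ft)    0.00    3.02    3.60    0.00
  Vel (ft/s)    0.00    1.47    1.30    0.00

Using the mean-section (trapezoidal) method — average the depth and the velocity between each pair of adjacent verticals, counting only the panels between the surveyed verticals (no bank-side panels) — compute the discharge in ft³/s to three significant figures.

Panel 1-2: Δb = 3.5 ft, d̄ = (0.00+3.02)/2 = 1.51, v̄ = (0.00+1.47)/2 = 0.735 → q = 3.5×1.51×0.735 = 3.884 ft³/s
Panel 2-3: Δb = 6 ft, d̄ = (3.02+3.60)/2 = 3.31, v̄ = (1.47+1.30)/2 = 1.385 → q = 6×3.31×1.385 = 27.51 ft³/s
Panel 3-4: Δb = 25.2 ft, d̄ = (3.60+0.00)/2 = 1.8, v̄ = (1.30+0.00)/2 = 0.65 → q = 25.2×1.8×0.65 = 29.48 ft³/s
Q = Σ q = 60.87 ft³/s

60.9 ft³/s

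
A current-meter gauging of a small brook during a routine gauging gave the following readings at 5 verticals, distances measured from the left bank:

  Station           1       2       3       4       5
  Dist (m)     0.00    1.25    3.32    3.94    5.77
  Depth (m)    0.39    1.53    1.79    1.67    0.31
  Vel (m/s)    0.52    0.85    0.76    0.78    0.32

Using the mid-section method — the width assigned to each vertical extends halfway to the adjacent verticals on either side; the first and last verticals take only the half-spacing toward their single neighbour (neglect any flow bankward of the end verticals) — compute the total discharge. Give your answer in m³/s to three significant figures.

5.80 m³/s

w_1 = (1.25 − 0.00)/2 = 0.625 m; q_1 = 0.52 × 0.39 × 0.625 = 0.1268 m³/s
w_2 = (3.32 − 0.00)/2 = 1.66 m; q_2 = 0.85 × 1.53 × 1.66 = 2.159 m³/s
w_3 = (3.94 − 1.25)/2 = 1.345 m; q_3 = 0.76 × 1.79 × 1.345 = 1.830 m³/s
w_4 = (5.77 − 3.32)/2 = 1.225 m; q_4 = 0.78 × 1.67 × 1.225 = 1.596 m³/s
w_5 = (5.77 − 3.94)/2 = 0.915 m; q_5 = 0.32 × 0.31 × 0.915 = 0.09077 m³/s
Q = Σ qᵢ = 5.802 m³/s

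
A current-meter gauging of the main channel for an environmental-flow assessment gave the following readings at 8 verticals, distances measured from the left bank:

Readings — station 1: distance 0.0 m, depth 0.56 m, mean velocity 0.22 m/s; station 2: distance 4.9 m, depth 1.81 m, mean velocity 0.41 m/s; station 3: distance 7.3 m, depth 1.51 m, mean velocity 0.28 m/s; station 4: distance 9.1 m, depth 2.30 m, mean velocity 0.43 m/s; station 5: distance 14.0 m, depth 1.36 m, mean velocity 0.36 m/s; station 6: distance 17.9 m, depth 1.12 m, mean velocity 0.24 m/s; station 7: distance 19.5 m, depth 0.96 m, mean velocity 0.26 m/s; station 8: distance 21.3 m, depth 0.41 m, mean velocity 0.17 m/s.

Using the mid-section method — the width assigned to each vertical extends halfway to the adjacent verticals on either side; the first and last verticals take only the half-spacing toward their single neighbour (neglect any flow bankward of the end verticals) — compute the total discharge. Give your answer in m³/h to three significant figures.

w_1 = (4.9 − 0.0)/2 = 2.45 m; q_1 = 0.22 × 0.56 × 2.45 = 0.3018 m³/s
w_2 = (7.3 − 0.0)/2 = 3.65 m; q_2 = 0.41 × 1.81 × 3.65 = 2.709 m³/s
w_3 = (9.1 − 4.9)/2 = 2.1 m; q_3 = 0.28 × 1.51 × 2.1 = 0.8879 m³/s
w_4 = (14.0 − 7.3)/2 = 3.35 m; q_4 = 0.43 × 2.30 × 3.35 = 3.313 m³/s
w_5 = (17.9 − 9.1)/2 = 4.4 m; q_5 = 0.36 × 1.36 × 4.4 = 2.154 m³/s
w_6 = (19.5 − 14.0)/2 = 2.75 m; q_6 = 0.24 × 1.12 × 2.75 = 0.7392 m³/s
w_7 = (21.3 − 17.9)/2 = 1.7 m; q_7 = 0.26 × 0.96 × 1.7 = 0.4243 m³/s
w_8 = (21.3 − 19.5)/2 = 0.9 m; q_8 = 0.17 × 0.41 × 0.9 = 0.06273 m³/s
Q = Σ qᵢ = 10.59 m³/s
= 10.59 × 3600 = 38130 m³/h

38100 m³/h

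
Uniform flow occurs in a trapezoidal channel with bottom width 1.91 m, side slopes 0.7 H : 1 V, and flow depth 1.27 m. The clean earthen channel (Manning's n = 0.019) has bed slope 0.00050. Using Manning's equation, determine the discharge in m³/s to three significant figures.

A = (b + z·y)·y = (1.91 + 0.7×1.27)×1.27 = 3.555 m²
P = b + 2y√(1+z²) = 1.91 + 2×1.27×√(1+0.7²) = 5.010 m
R = A/P = 3.555/5.010 = 0.7095 m
Q = (1/n)·A·R^(2/3)·S^(1/2) = (1/0.019) × 3.555 × 0.7095^(2/3) × 0.00050^(1/2) = 3.328 m³/s

3.33 m³/s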